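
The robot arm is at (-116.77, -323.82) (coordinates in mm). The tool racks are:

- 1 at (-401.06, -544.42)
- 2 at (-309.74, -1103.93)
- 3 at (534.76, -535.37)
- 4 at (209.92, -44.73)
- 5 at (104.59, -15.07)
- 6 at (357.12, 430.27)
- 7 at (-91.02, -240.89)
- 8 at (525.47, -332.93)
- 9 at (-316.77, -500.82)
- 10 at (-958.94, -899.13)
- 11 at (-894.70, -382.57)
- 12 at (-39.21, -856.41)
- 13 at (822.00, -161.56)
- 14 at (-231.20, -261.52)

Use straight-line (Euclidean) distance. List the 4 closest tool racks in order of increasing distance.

Distances from (-116.77, -323.82):
1: √((-284.29)² + (-220.60)²) = √(80820.8041 + 48664.3600) = 359.84 mm
2: √((-192.97)² + (-780.11)²) = √(37237.4209 + 608571.6121) = 803.62 mm
3: √((651.53)² + (-211.55)²) = √(424491.3409 + 44753.4025) = 685.01 mm
4: √((326.69)² + (279.09)²) = √(106726.3561 + 77891.2281) = 429.67 mm
5: √((221.36)² + (308.75)²) = √(49000.2496 + 95326.5625) = 379.90 mm
6: √((473.89)² + (754.09)²) = √(224571.7321 + 568651.7281) = 890.63 mm
7: √((25.75)² + (82.93)²) = √(663.0625 + 6877.3849) = 86.84 mm
8: √((642.24)² + (-9.11)²) = √(412472.2176 + 82.9921) = 642.30 mm
9: √((-200.00)² + (-177.00)²) = √(40000.0000 + 31329.0000) = 267.07 mm
10: √((-842.17)² + (-575.31)²) = √(709250.3089 + 330981.5961) = 1019.92 mm
11: √((-777.93)² + (-58.75)²) = √(605175.0849 + 3451.5625) = 780.15 mm
12: √((77.56)² + (-532.59)²) = √(6015.5536 + 283652.1081) = 538.21 mm
13: √((938.77)² + (162.26)²) = √(881289.1129 + 26328.3076) = 952.69 mm
14: √((-114.43)² + (62.30)²) = √(13094.2249 + 3881.2900) = 130.29 mm
Sorted: 7 (86.84 mm) < 14 (130.29 mm) < 9 (267.07 mm) < 1 (359.84 mm) < 5 (379.90 mm) < 4 (429.67 mm) < …

7, 14, 9, 1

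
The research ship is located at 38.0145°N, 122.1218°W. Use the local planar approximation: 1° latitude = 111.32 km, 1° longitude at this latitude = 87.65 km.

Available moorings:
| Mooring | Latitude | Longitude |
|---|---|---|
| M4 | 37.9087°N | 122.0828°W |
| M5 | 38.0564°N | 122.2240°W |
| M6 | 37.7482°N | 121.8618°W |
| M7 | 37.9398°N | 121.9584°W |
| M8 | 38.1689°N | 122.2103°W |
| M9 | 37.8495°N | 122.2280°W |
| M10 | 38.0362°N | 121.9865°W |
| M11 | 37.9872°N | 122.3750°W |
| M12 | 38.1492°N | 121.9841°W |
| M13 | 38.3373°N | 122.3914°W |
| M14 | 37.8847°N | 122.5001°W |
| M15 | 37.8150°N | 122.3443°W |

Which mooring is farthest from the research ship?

M13

Distances from 38.0145°N, 122.1218°W:
M4: 12.2637 km
M5: 10.0994 km
M6: 37.3917 km
M7: 16.5611 km
M8: 18.8572 km
M9: 20.5918 km
M10: 12.1026 km
M11: 22.4001 km
M12: 19.2488 km
M13: 43.0076 km
M14: 36.1695 km
M15: 29.5558 km
Maximum: M13 at 43.0076 km.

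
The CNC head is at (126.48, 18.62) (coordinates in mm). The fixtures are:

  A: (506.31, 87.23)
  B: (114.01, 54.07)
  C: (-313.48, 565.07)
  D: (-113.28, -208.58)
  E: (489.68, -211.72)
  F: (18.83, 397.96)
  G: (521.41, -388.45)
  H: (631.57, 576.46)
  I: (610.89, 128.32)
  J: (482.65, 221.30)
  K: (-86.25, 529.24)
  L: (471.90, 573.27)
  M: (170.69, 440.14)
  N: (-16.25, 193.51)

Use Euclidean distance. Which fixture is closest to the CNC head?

Distances from (126.48, 18.62):
A: 385.98 mm
B: 37.58 mm
C: 701.55 mm
D: 330.31 mm
E: 430.08 mm
F: 394.32 mm
G: 567.16 mm
H: 752.53 mm
I: 496.68 mm
J: 409.80 mm
K: 553.16 mm
L: 653.42 mm
M: 423.83 mm
N: 225.74 mm
Minimum: B at 37.58 mm.

B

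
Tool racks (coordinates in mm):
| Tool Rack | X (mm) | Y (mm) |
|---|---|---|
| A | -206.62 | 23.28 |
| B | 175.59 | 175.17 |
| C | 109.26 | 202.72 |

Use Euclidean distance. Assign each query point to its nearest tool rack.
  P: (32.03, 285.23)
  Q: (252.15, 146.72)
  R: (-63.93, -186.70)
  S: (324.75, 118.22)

P→C; Q→B; R→A; S→B

P at (32.03, 285.23):
  A: √((-238.65)² + (-261.95)²) = √(56953.8225 + 68617.8025) = 354.36 mm
  B: √((143.56)² + (-110.06)²) = √(20609.4736 + 12113.2036) = 180.89 mm
  C: √((77.23)² + (-82.51)²) = √(5964.4729 + 6807.9001) = 113.01 mm
  → nearest: C (113.01 mm)
Q at (252.15, 146.72):
  A: √((-458.77)² + (-123.44)²) = √(210469.9129 + 15237.4336) = 475.09 mm
  B: √((-76.56)² + (28.45)²) = √(5861.4336 + 809.4025) = 81.68 mm
  C: √((-142.89)² + (56.00)²) = √(20417.5521 + 3136.0000) = 153.47 mm
  → nearest: B (81.68 mm)
R at (-63.93, -186.70):
  A: √((-142.69)² + (209.98)²) = √(20360.4361 + 44091.6004) = 253.87 mm
  B: √((239.52)² + (361.87)²) = √(57369.8304 + 130949.8969) = 433.96 mm
  C: √((173.19)² + (389.42)²) = √(29994.7761 + 151647.9364) = 426.20 mm
  → nearest: A (253.87 mm)
S at (324.75, 118.22):
  A: √((-531.37)² + (-94.94)²) = √(282354.0769 + 9013.6036) = 539.78 mm
  B: √((-149.16)² + (56.95)²) = √(22248.7056 + 3243.3025) = 159.66 mm
  C: √((-215.49)² + (84.50)²) = √(46435.9401 + 7140.2500) = 231.47 mm
  → nearest: B (159.66 mm)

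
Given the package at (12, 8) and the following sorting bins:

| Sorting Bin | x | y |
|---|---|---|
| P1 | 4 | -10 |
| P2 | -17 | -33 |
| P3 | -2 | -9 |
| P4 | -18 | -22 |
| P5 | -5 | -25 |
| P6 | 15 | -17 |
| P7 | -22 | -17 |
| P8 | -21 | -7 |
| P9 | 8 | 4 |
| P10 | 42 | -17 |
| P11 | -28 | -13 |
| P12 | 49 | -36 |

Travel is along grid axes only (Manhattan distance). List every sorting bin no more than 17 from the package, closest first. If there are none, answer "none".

P9

Distances from (12, 8):
P1: |-8| + |-18| = 8 + 18 = 26
P2: |-29| + |-41| = 29 + 41 = 70
P3: |-14| + |-17| = 14 + 17 = 31
P4: |-30| + |-30| = 30 + 30 = 60
P5: |-17| + |-33| = 17 + 33 = 50
P6: |3| + |-25| = 3 + 25 = 28
P7: |-34| + |-25| = 34 + 25 = 59
P8: |-33| + |-15| = 33 + 15 = 48
P9: |-4| + |-4| = 4 + 4 = 8
P10: |30| + |-25| = 30 + 25 = 55
P11: |-40| + |-21| = 40 + 21 = 61
P12: |37| + |-44| = 37 + 44 = 81
Threshold 17: P9 (8) is within range.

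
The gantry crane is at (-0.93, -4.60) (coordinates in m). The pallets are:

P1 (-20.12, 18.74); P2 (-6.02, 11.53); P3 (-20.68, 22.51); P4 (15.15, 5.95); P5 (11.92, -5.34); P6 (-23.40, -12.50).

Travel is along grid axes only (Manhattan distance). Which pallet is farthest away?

P3

Distances from (-0.93, -4.60):
P1: |-19.19| + |23.34| = 19.19 + 23.34 = 42.53 m
P2: |-5.09| + |16.13| = 5.09 + 16.13 = 21.22 m
P3: |-19.75| + |27.11| = 19.75 + 27.11 = 46.86 m
P4: |16.08| + |10.55| = 16.08 + 10.55 = 26.63 m
P5: |12.85| + |-0.74| = 12.85 + 0.74 = 13.59 m
P6: |-22.47| + |-7.90| = 22.47 + 7.90 = 30.37 m
Maximum: P3 at 46.86 m.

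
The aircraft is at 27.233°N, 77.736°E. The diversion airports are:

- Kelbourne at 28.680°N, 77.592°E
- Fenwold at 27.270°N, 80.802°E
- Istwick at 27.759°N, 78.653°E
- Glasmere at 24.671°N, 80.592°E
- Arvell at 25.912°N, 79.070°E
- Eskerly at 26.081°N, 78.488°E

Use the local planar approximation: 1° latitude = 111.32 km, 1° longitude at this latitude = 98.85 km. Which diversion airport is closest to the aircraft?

Distances from 27.233°N, 77.736°E:
Kelbourne: √((1.447·111.32)² + (-0.144·98.85)²) = √(25946.77929 + 202.61814) = 161.708 km
Fenwold: √((0.037·111.32)² + (3.066·98.85)²) = √(16.96484 + 91853.91009) = 303.102 km
Istwick: √((0.526·111.32)² + (0.917·98.85)²) = √(3428.60839 + 8216.59761) = 107.913 km
Glasmere: √((-2.562·111.32)² + (2.856·98.85)²) = √(81340.08954 + 79702.09800) = 401.301 km
Arvell: √((-1.321·111.32)² + (1.334·98.85)²) = √(21624.79657 + 17388.61558) = 197.518 km
Eskerly: √((-1.152·111.32)² + (0.752·98.85)²) = √(16445.66175 + 5525.72196) = 148.227 km
Minimum: Istwick at 107.913 km.

Istwick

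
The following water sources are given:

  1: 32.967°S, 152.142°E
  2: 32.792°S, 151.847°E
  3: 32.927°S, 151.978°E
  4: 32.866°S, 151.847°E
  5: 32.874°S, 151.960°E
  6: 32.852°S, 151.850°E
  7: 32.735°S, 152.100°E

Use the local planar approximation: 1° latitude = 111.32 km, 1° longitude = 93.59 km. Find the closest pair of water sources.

4 and 6

Pairwise distances:
1–2: 33.790 km
1–3: 15.982 km
1–4: 29.811 km
1–5: 19.933 km
1–6: 30.178 km
1–7: 26.124 km
2–3: 19.395 km
2–4: 8.238 km
2–5: 13.970 km
2–6: 6.685 km
2–7: 24.514 km
3–4: 14.015 km
3–5: 6.136 km
3–6: 14.602 km
3–7: 24.232 km
4–5: 10.613 km
4–6: 1.584 km
4–7: 27.809 km
5–6: 10.582 km
5–7: 20.276 km
6–7: 26.778 km
Closest pair: 4–6 at 1.584 km.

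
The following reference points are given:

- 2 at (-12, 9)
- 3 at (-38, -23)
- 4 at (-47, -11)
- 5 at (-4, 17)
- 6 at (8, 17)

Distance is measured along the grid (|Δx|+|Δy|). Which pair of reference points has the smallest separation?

5 and 6

Pairwise distances:
2–3: 58
2–4: 55
2–5: 16
2–6: 28
3–4: 21
3–5: 74
3–6: 86
4–5: 71
4–6: 83
5–6: 12
Closest pair: 5–6 at 12.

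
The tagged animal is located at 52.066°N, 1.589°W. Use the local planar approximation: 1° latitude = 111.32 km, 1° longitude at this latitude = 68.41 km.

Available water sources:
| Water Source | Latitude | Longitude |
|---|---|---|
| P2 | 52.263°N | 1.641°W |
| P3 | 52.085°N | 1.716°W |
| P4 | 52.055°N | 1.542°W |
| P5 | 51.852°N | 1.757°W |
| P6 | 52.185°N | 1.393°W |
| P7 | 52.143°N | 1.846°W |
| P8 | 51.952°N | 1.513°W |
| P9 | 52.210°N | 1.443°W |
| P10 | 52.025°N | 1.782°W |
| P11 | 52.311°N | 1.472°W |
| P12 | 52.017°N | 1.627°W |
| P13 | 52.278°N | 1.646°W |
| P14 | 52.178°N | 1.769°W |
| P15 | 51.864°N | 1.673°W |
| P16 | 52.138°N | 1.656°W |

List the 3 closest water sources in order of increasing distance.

P4, P12, P3

Distances from 52.066°N, 1.589°W:
P2: 22.217 km
P3: 8.942 km
P4: 3.441 km
P5: 26.450 km
P6: 18.849 km
P7: 19.560 km
P8: 13.714 km
P9: 18.887 km
P10: 13.970 km
P11: 28.424 km
P12: 6.042 km
P13: 23.920 km
P14: 17.524 km
P15: 23.209 km
P16: 9.233 km
Sorted: P4 (3.441 km) < P12 (6.042 km) < P3 (8.942 km) < P16 (9.233 km) < P8 (13.714 km) < …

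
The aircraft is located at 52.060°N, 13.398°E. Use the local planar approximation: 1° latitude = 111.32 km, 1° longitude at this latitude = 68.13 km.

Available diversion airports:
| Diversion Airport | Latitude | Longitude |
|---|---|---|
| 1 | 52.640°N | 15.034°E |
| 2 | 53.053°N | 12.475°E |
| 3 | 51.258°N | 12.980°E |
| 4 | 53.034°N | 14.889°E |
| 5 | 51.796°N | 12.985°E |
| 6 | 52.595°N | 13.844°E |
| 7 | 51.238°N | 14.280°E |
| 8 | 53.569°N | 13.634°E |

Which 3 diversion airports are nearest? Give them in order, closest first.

Distances from 52.060°N, 13.398°E:
1: √((0.580·111.32)² + (1.636·68.13)²) = √(4168.71670 + 12423.48319) = 128.811 km
2: √((0.993·111.32)² + (-0.923·68.13)²) = √(12219.25962 + 3954.39620) = 127.176 km
3: √((-0.802·111.32)² + (-0.418·68.13)²) = √(7970.67556 + 811.01585) = 93.711 km
4: √((0.974·111.32)² + (1.491·68.13)²) = √(11756.12808 + 10318.86819) = 148.577 km
5: √((-0.264·111.32)² + (-0.413·68.13)²) = √(863.68276 + 791.72960) = 40.687 km
6: √((0.535·111.32)² + (0.446·68.13)²) = √(3546.94096 + 923.30778) = 66.860 km
7: √((-0.822·111.32)² + (0.882·68.13)²) = √(8373.17235 + 3610.88742) = 109.472 km
8: √((1.509·111.32)² + (0.236·68.13)²) = √(28217.91201 + 258.52395) = 168.750 km
Sorted: 5 (40.687 km) < 6 (66.860 km) < 3 (93.711 km) < 7 (109.472 km) < 2 (127.176 km) < …

5, 6, 3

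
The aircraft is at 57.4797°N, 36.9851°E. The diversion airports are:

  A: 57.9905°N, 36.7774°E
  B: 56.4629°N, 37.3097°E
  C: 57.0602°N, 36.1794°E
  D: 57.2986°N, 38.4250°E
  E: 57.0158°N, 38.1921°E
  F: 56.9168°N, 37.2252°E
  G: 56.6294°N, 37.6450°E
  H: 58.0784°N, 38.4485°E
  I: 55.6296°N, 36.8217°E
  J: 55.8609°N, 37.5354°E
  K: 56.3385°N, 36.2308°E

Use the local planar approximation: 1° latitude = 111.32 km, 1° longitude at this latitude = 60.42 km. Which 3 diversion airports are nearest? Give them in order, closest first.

A, F, C

Distances from 57.4797°N, 36.9851°E:
A: 58.2306 km
B: 114.8767 km
C: 67.4578 km
D: 89.3040 km
E: 89.3598 km
F: 64.3193 km
G: 102.7100 km
H: 110.7236 km
I: 206.1896 km
J: 183.2465 km
K: 134.9660 km
Sorted: A (58.2306 km) < F (64.3193 km) < C (67.4578 km) < D (89.3040 km) < E (89.3598 km) < …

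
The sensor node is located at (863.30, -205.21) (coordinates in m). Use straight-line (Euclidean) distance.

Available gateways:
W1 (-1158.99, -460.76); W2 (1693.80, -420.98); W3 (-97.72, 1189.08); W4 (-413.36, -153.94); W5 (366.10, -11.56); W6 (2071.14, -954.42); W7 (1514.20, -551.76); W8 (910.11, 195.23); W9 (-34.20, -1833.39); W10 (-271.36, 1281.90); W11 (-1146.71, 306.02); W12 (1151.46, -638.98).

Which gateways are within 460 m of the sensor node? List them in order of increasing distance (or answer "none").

Distances from (863.30, -205.21):
W1: √((-2022.29)² + (-255.55)²) = √(4089656.8441 + 65305.8025) = 2038.37 m
W2: √((830.50)² + (-215.77)²) = √(689730.2500 + 46556.6929) = 858.07 m
W3: √((-961.02)² + (1394.29)²) = √(923559.4404 + 1944044.6041) = 1693.40 m
W4: √((-1276.66)² + (51.27)²) = √(1629860.7556 + 2628.6129) = 1277.69 m
W5: √((-497.20)² + (193.65)²) = √(247207.8400 + 37500.3225) = 533.58 m
W6: √((1207.84)² + (-749.21)²) = √(1458877.4656 + 561315.6241) = 1421.33 m
W7: √((650.90)² + (-346.55)²) = √(423670.8100 + 120096.9025) = 737.41 m
W8: √((46.81)² + (400.44)²) = √(2191.1761 + 160352.1936) = 403.17 m
W9: √((-897.50)² + (-1628.18)²) = √(805506.2500 + 2650970.1124) = 1859.16 m
W10: √((-1134.66)² + (1487.11)²) = √(1287453.3156 + 2211496.1521) = 1870.55 m
W11: √((-2010.01)² + (511.23)²) = √(4040140.2001 + 261356.1129) = 2074.00 m
W12: √((288.16)² + (-433.77)²) = √(83036.1856 + 188156.4129) = 520.76 m
Threshold 460 m: W8 (403.17 m) is within range.

W8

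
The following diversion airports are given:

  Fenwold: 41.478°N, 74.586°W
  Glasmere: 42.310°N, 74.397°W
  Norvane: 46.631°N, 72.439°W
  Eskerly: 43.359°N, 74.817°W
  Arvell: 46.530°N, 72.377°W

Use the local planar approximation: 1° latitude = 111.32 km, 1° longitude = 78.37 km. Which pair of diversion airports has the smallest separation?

Pairwise distances:
Norvane–Arvell: √((-0.101·111.32)² + (0.062·78.37)²) = √(126.41224 + 23.60930) = 12.248 km
Fenwold–Glasmere: √((0.832·111.32)² + (0.189·78.37)²) = √(8578.13838 + 219.39327) = 93.795 km
Glasmere–Eskerly: √((1.049·111.32)² + (-0.420·78.37)²) = √(13636.32589 + 1083.42356) = 121.325 km
Fenwold–Eskerly: √((1.881·111.32)² + (-0.231·78.37)²) = √(43845.39495 + 327.73563) = 210.174 km
Eskerly–Arvell: √((3.171·111.32)² + (2.440·78.37)²) = √(124605.97834 + 36566.15924) = 401.462 km
Norvane–Eskerly: √((-3.272·111.32)² + (-2.378·78.37)²) = √(132670.07826 + 34731.48831) = 409.147 km
Glasmere–Arvell: √((4.220·111.32)² + (2.020·78.37)²) = √(220684.22872 + 25061.23289) = 495.727 km
Glasmere–Norvane: √((4.321·111.32)² + (1.958·78.37)²) = √(231374.19883 + 23546.42988) = 504.897 km
Fenwold–Arvell: √((5.052·111.32)² + (2.209·78.37)²) = √(316280.98240 + 29970.30242) = 588.431 km
Fenwold–Norvane: √((5.153·111.32)² + (2.147·78.37)²) = √(329053.62553 + 28311.55884) = 597.800 km
Closest pair: Norvane–Arvell at 12.248 km.

Norvane and Arvell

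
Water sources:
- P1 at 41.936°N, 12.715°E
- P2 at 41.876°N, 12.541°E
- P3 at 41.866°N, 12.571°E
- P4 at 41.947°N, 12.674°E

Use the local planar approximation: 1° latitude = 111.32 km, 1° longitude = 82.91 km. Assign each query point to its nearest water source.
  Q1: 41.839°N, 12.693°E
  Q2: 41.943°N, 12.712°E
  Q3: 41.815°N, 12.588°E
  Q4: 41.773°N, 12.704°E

Q1 at 41.839°N, 12.693°E:
  P1: √((0.097·111.32)² + (0.022·82.91)²) = √(116.59767 + 3.32705) = 10.951 km
  P2: √((0.037·111.32)² + (-0.152·82.91)²) = √(16.96484 + 158.81847) = 13.258 km
  P3: √((0.027·111.32)² + (-0.122·82.91)²) = √(9.03387 + 102.31363) = 10.552 km
  P4: √((0.108·111.32)² + (-0.019·82.91)²) = √(144.54195 + 2.48154) = 12.125 km
  → nearest: P3 (10.552 km)
Q2 at 41.943°N, 12.712°E:
  P1: √((-0.007·111.32)² + (0.003·82.91)²) = √(0.60721 + 0.06187) = 0.818 km
  P2: √((-0.067·111.32)² + (-0.171·82.91)²) = √(55.62833 + 201.00463) = 16.020 km
  P3: √((-0.077·111.32)² + (-0.141·82.91)²) = √(73.47301 + 136.66335) = 14.496 km
  P4: √((0.004·111.32)² + (-0.038·82.91)²) = √(0.19827 + 9.92615) = 3.182 km
  → nearest: P1 (0.818 km)
Q3 at 41.815°N, 12.588°E:
  P1: √((0.121·111.32)² + (0.127·82.91)²) = √(181.43336 + 110.87184) = 17.097 km
  P2: √((0.061·111.32)² + (-0.047·82.91)²) = √(46.11116 + 15.18482) = 7.829 km
  P3: √((0.051·111.32)² + (-0.017·82.91)²) = √(32.23196 + 1.98661) = 5.850 km
  P4: √((0.132·111.32)² + (0.086·82.91)²) = √(215.92069 + 50.84061) = 16.333 km
  → nearest: P3 (5.850 km)
Q4 at 41.773°N, 12.704°E:
  P1: √((0.163·111.32)² + (0.011·82.91)²) = √(329.24683 + 0.83176) = 18.168 km
  P2: √((0.103·111.32)² + (-0.163·82.91)²) = √(131.46824 + 182.63712) = 17.723 km
  P3: √((0.093·111.32)² + (-0.133·82.91)²) = √(107.17964 + 121.59539) = 15.125 km
  P4: √((0.174·111.32)² + (-0.030·82.91)²) = √(375.18450 + 6.18666) = 19.529 km
  → nearest: P3 (15.125 km)

Q1→P3; Q2→P1; Q3→P3; Q4→P3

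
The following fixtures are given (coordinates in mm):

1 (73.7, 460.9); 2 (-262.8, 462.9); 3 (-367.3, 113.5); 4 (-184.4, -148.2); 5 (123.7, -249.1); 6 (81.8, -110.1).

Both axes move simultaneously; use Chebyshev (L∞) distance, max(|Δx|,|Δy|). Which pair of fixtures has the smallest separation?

Pairwise distances:
5–6: max(|-41.9|, |139.0|) = 139.0 mm
3–4: max(|182.9|, |-261.7|) = 261.7 mm
4–6: max(|266.2|, |38.1|) = 266.2 mm
4–5: max(|308.1|, |-100.9|) = 308.1 mm
1–2: max(|-336.5|, |2.0|) = 336.5 mm
2–3: max(|-104.5|, |-349.4|) = 349.4 mm
1–3: max(|-441.0|, |-347.4|) = 441.0 mm
3–6: max(|449.1|, |-223.6|) = 449.1 mm
3–5: max(|491.0|, |-362.6|) = 491.0 mm
1–6: max(|8.1|, |-571.0|) = 571.0 mm
2–6: max(|344.6|, |-573.0|) = 573.0 mm
1–4: max(|-258.1|, |-609.1|) = 609.1 mm
2–4: max(|78.4|, |-611.1|) = 611.1 mm
1–5: max(|50.0|, |-710.0|) = 710.0 mm
2–5: max(|386.5|, |-712.0|) = 712.0 mm
Closest pair: 5–6 at 139.0 mm.

5 and 6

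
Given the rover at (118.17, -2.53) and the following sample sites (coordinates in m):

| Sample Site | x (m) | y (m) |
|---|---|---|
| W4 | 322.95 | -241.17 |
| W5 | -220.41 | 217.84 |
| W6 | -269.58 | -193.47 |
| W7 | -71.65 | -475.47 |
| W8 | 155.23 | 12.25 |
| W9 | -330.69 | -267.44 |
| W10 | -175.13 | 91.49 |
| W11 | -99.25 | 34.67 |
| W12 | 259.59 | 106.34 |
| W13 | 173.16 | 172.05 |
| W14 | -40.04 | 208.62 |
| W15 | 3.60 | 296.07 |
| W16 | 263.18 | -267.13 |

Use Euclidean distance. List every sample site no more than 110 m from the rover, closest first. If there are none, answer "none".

Distances from (118.17, -2.53):
W4: √((204.78)² + (-238.64)²) = √(41934.8484 + 56949.0496) = 314.46 m
W5: √((-338.58)² + (220.37)²) = √(114636.4164 + 48562.9369) = 403.98 m
W6: √((-387.75)² + (-190.94)²) = √(150350.0625 + 36458.0836) = 432.21 m
W7: √((-189.82)² + (-472.94)²) = √(36031.6324 + 223672.2436) = 509.61 m
W8: √((37.06)² + (14.78)²) = √(1373.4436 + 218.4484) = 39.90 m
W9: √((-448.86)² + (-264.91)²) = √(201475.2996 + 70177.3081) = 521.20 m
W10: √((-293.30)² + (94.02)²) = √(86024.8900 + 8839.7604) = 308.00 m
W11: √((-217.42)² + (37.20)²) = √(47271.4564 + 1383.8400) = 220.58 m
W12: √((141.42)² + (108.87)²) = √(19999.6164 + 11852.6769) = 178.47 m
W13: √((54.99)² + (174.58)²) = √(3023.9001 + 30478.1764) = 183.04 m
W14: √((-158.21)² + (211.15)²) = √(25030.4041 + 44584.3225) = 263.85 m
W15: √((-114.57)² + (298.60)²) = √(13126.2849 + 89161.9600) = 319.83 m
W16: √((145.01)² + (-264.60)²) = √(21027.9001 + 70013.1600) = 301.73 m
Threshold 110 m: W8 (39.90 m) is within range.

W8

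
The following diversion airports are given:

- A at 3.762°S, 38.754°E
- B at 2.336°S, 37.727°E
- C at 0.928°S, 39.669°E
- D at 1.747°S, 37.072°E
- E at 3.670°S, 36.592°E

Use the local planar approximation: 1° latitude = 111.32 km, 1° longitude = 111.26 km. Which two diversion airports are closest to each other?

Pairwise distances:
B–D: √((0.589·111.32)² + (-0.655·111.26)²) = √(4299.09443 + 5310.80935) = 98.030 km
B–E: √((-1.334·111.32)² + (-1.135·111.26)²) = √(22052.51136 + 15946.66366) = 194.934 km
A–B: √((1.426·111.32)² + (-1.027·111.26)²) = √(25199.12416 + 13056.26627) = 195.590 km
D–E: √((-1.923·111.32)² + (-0.480·111.26)²) = √(45825.26275 + 2852.07266) = 220.629 km
A–E: √((0.092·111.32)² + (-2.162·111.26)²) = √(104.88709 + 57861.47367) = 240.762 km
B–C: √((1.408·111.32)² + (1.942·111.26)²) = √(24566.97619 + 46684.91392) = 266.930 km
A–D: √((2.015·111.32)² + (-1.682·111.26)²) = √(50314.88638 + 35021.12509) = 292.123 km
C–D: √((-0.819·111.32)² + (-2.597·111.26)²) = √(8312.16583 + 83487.60650) = 302.985 km
A–C: √((2.834·111.32)² + (0.915·111.26)²) = √(99528.18565 + 10363.83045) = 331.500 km
C–E: √((-2.742·111.32)² + (-3.077·111.26)²) = √(93171.11573 + 117201.48210) = 458.664 km
Closest pair: B–D at 98.030 km.

B and D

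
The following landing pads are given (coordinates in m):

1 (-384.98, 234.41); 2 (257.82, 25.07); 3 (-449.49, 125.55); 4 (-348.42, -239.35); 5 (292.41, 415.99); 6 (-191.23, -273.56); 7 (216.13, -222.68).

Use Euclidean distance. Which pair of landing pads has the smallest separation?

Pairwise distances:
1–3: √((-64.51)² + (-108.86)²) = √(4161.5401 + 11850.4996) = 126.54 m
4–6: √((157.19)² + (-34.21)²) = √(24708.6961 + 1170.3241) = 160.87 m
2–7: √((-41.69)² + (-247.75)²) = √(1738.0561 + 61380.0625) = 251.23 m
3–4: √((101.07)² + (-364.90)²) = √(10215.1449 + 133152.0100) = 378.64 m
2–5: √((34.59)² + (390.92)²) = √(1196.4681 + 152818.4464) = 392.45 m
6–7: √((407.36)² + (50.88)²) = √(165942.1696 + 2588.7744) = 410.53 m
1–4: √((36.56)² + (-473.76)²) = √(1336.6336 + 224448.5376) = 475.17 m
3–6: √((258.26)² + (-399.11)²) = √(66698.2276 + 159288.7921) = 475.38 m
2–6: √((-449.05)² + (-298.63)²) = √(201645.9025 + 89179.8769) = 539.28 m
1–6: √((193.75)² + (-507.97)²) = √(37539.0625 + 258033.5209) = 543.67 m
4–7: √((564.55)² + (16.67)²) = √(318716.7025 + 277.8889) = 564.80 m
5–7: √((-76.28)² + (-638.67)²) = √(5818.6384 + 407899.3689) = 643.21 m
2–4: √((-606.24)² + (-264.42)²) = √(367526.9376 + 69917.9364) = 661.40 m
1–2: √((642.80)² + (-209.34)²) = √(413191.8400 + 43823.2356) = 676.03 m
1–5: √((677.39)² + (181.58)²) = √(458857.2121 + 32971.2964) = 701.30 m
2–3: √((-707.31)² + (100.48)²) = √(500287.4361 + 10096.2304) = 714.41 m
3–7: √((665.62)² + (-348.23)²) = √(443049.9844 + 121264.1329) = 751.21 m
1–7: √((601.11)² + (-457.09)²) = √(361333.2321 + 208931.2681) = 755.16 m
3–5: √((741.90)² + (290.44)²) = √(550415.6100 + 84355.3936) = 796.73 m
5–6: √((-483.64)² + (-689.55)²) = √(233907.6496 + 475479.2025) = 842.25 m
4–5: √((640.83)² + (655.34)²) = √(410663.0889 + 429470.5156) = 916.59 m
Closest pair: 1–3 at 126.54 m.

1 and 3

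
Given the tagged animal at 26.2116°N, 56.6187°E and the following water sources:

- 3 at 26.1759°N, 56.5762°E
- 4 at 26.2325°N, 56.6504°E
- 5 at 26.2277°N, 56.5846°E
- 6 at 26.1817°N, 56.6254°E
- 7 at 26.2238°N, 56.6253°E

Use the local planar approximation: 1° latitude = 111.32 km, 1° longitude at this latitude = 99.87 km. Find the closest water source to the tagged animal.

7

Distances from 26.2116°N, 56.6187°E:
3: √((-0.0357·111.32)² + (-0.0425·99.87)²) = √(15.793662 + 18.015568) = 5.8146 km
4: √((0.0209·111.32)² + (0.0317·99.87)²) = √(5.413012 + 10.022790) = 3.9288 km
5: √((0.0161·111.32)² + (-0.0341·99.87)²) = √(3.212167 + 11.597887) = 3.8484 km
6: √((-0.0299·111.32)² + (0.0067·99.87)²) = √(11.078699 + 0.447734) = 3.3951 km
7: √((0.0122·111.32)² + (0.0066·99.87)²) = √(1.844446 + 0.434468) = 1.5096 km
Minimum: 7 at 1.5096 km.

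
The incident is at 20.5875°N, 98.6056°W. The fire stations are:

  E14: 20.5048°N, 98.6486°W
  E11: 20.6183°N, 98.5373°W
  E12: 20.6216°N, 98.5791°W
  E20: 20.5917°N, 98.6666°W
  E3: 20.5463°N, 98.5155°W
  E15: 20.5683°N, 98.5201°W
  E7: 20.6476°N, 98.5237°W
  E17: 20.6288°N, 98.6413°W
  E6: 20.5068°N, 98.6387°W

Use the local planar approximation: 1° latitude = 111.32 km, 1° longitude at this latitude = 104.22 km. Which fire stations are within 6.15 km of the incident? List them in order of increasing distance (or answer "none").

Distances from 20.5875°N, 98.6056°W:
E14: 10.2390 km
E11: 7.9009 km
E12: 4.6944 km
E20: 6.3746 km
E3: 10.4504 km
E15: 9.1636 km
E7: 10.8452 km
E17: 5.9144 km
E6: 9.6231 km
Threshold 6.15 km: E12 (4.6944 km), E17 (5.9144 km) are within range.

E12, E17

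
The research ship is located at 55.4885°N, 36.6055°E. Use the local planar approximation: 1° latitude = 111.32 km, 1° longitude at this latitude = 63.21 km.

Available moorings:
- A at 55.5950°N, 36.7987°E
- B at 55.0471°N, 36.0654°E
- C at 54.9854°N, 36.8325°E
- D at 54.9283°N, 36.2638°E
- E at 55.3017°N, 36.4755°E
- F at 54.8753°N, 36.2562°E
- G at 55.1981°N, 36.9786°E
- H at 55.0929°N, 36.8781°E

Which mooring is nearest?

Distances from 55.4885°N, 36.6055°E:
A: 17.0203 km
B: 59.8325 km
C: 57.8140 km
D: 65.9959 km
E: 22.3593 km
F: 71.7434 km
G: 40.0156 km
H: 47.2892 km
Minimum: A at 17.0203 km.

A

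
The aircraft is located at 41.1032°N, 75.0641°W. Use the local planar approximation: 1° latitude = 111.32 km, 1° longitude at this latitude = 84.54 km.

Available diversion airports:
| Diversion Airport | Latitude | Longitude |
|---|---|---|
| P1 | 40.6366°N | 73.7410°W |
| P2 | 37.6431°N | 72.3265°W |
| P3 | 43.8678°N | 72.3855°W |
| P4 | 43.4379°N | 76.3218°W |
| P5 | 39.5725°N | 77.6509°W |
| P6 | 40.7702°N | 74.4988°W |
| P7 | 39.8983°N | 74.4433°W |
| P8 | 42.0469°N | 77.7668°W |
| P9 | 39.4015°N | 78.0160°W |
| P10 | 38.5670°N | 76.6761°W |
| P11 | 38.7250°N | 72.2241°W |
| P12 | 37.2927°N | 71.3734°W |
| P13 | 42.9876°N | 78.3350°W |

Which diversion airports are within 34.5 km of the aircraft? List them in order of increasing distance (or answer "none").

none

Distances from 41.1032°N, 75.0641°W:
P1: √((-0.4666·111.32)² + (1.3231·84.54)²) = √(2697.962222 + 12511.512838) = 123.3267 km
P2: √((-3.4601·111.32)² + (2.7376·84.54)²) = √(148362.347442 + 53562.947958) = 449.3610 km
P3: √((2.7646·111.32)² + (2.6786·84.54)²) = √(94713.307444 + 51279.078949) = 382.0895 km
P4: √((2.3347·111.32)² + (-1.2577·84.54)²) = √(67547.388321 + 11305.209345) = 280.8070 km
P5: √((-1.5307·111.32)² + (-2.5868·84.54)²) = √(29035.316185 + 47824.472835) = 277.2360 km
P6: √((-0.3330·111.32)² + (0.5653·84.54)²) = √(1374.152279 + 2283.928258) = 60.4821 km
P7: √((-1.2049·111.32)² + (0.6208·84.54)²) = √(17990.714186 + 2754.405669) = 144.0317 km
P8: √((0.9437·111.32)² + (-2.7027·84.54)²) = √(11036.066416 + 52205.970095) = 251.4797 km
P9: √((-1.7017·111.32)² + (-2.9519·84.54)²) = √(35884.953932 + 62277.012250) = 313.3081 km
P10: √((-2.5362·111.32)² + (-1.6120·84.54)²) = √(79710.106933 + 18571.824111) = 313.4995 km
P11: √((-2.3782·111.32)² + (2.8400·84.54)²) = √(70087.915685 + 57644.936761) = 357.3973 km
P12: √((-3.8105·111.32)² + (3.6907·84.54)²) = √(179932.795453 + 97351.349611) = 526.5778 km
P13: √((1.8844·111.32)² + (-3.2709·84.54)²) = √(44004.043614 + 76464.353437) = 347.0856 km
Threshold 34.5 km: none within range.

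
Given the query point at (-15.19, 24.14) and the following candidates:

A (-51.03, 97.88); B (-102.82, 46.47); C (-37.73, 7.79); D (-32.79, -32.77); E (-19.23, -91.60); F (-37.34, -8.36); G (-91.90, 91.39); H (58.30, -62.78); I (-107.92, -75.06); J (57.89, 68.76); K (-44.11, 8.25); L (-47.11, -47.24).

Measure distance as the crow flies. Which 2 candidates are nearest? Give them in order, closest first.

C, K

Distances from (-15.19, 24.14):
A: √((-35.84)² + (73.74)²) = √(1284.5056 + 5437.5876) = 81.99
B: √((-87.63)² + (22.33)²) = √(7679.0169 + 498.6289) = 90.43
C: √((-22.54)² + (-16.35)²) = √(508.0516 + 267.3225) = 27.85
D: √((-17.60)² + (-56.91)²) = √(309.7600 + 3238.7481) = 59.57
E: √((-4.04)² + (-115.74)²) = √(16.3216 + 13395.7476) = 115.81
F: √((-22.15)² + (-32.50)²) = √(490.6225 + 1056.2500) = 39.33
G: √((-76.71)² + (67.25)²) = √(5884.4241 + 4522.5625) = 102.01
H: √((73.49)² + (-86.92)²) = √(5400.7801 + 7555.0864) = 113.82
I: √((-92.73)² + (-99.20)²) = √(8598.8529 + 9840.6400) = 135.79
J: √((73.08)² + (44.62)²) = √(5340.6864 + 1990.9444) = 85.62
K: √((-28.92)² + (-15.89)²) = √(836.3664 + 252.4921) = 33.00
L: √((-31.92)² + (-71.38)²) = √(1018.8864 + 5095.1044) = 78.19
Sorted: C (27.85) < K (33.00) < F (39.33) < D (59.57) < …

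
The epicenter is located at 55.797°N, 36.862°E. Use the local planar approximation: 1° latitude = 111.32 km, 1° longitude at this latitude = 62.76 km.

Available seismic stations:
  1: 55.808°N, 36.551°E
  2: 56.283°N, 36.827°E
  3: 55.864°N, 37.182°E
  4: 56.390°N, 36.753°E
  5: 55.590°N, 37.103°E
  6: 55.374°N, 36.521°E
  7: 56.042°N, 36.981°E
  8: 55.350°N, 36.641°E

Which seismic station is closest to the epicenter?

1

Distances from 55.797°N, 36.862°E:
1: √((0.011·111.32)² + (-0.311·62.76)²) = √(1.49945 + 380.96638) = 19.557 km
2: √((0.486·111.32)² + (-0.035·62.76)²) = √(2926.97447 + 4.82505) = 54.146 km
3: √((0.067·111.32)² + (0.320·62.76)²) = √(55.62833 + 403.33492) = 21.423 km
4: √((0.593·111.32)² + (-0.109·62.76)²) = √(4357.68448 + 46.79709) = 66.366 km
5: √((-0.207·111.32)² + (0.241·62.76)²) = √(530.99091 + 228.77047) = 27.564 km
6: √((-0.423·111.32)² + (-0.341·62.76)²) = √(2217.31365 + 458.00965) = 51.724 km
7: √((0.245·111.32)² + (0.119·62.76)²) = √(743.83835 + 55.77760) = 28.277 km
8: √((-0.447·111.32)² + (-0.221·62.76)²) = √(2476.06158 + 192.37579) = 51.657 km
Minimum: 1 at 19.557 km.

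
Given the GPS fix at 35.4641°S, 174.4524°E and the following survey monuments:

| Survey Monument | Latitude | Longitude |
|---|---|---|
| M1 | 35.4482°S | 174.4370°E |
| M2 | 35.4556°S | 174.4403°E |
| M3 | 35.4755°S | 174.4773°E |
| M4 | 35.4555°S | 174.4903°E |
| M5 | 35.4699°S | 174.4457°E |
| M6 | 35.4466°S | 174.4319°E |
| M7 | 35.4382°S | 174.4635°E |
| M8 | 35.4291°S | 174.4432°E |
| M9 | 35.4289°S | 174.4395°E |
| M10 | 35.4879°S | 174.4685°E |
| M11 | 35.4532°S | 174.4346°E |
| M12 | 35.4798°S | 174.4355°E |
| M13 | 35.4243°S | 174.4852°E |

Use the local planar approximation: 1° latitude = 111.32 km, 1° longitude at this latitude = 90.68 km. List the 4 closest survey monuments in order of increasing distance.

M5, M2, M11, M1

Distances from 35.4641°S, 174.4524°E:
M1: √((0.0159·111.32)² + (-0.0154·90.68)²) = √(3.132858 + 1.950134) = 2.2545 km
M2: √((0.0085·111.32)² + (-0.0121·90.68)²) = √(0.895332 + 1.203909) = 1.4489 km
M3: √((-0.0114·111.32)² + (0.0249·90.68)²) = √(1.610483 + 5.098257) = 2.5901 km
M4: √((0.0086·111.32)² + (0.0379·90.68)²) = √(0.916523 + 11.811402) = 3.5676 km
M5: √((-0.0058·111.32)² + (-0.0067·90.68)²) = √(0.416872 + 0.369124) = 0.8866 km
M6: √((0.0175·111.32)² + (-0.0205·90.68)²) = √(3.795094 + 3.455658) = 2.6927 km
M7: √((0.0259·111.32)² + (0.0111·90.68)²) = √(8.312773 + 1.013139) = 3.0538 km
M8: √((0.0350·111.32)² + (-0.0092·90.68)²) = √(15.180374 + 0.695983) = 3.9845 km
M9: √((0.0352·111.32)² + (-0.0129·90.68)²) = √(15.354360 + 1.368367) = 4.0893 km
M10: √((-0.0238·111.32)² + (0.0161·90.68)²) = √(7.019405 + 2.131448) = 3.0250 km
M11: √((0.0109·111.32)² + (-0.0178·90.68)²) = √(1.472310 + 2.605332) = 2.0193 km
M12: √((-0.0157·111.32)² + (-0.0169·90.68)²) = √(3.054539 + 2.348532) = 2.3245 km
M13: √((0.0398·111.32)² + (0.0328·90.68)²) = √(19.629649 + 8.846484) = 5.3363 km
Sorted: M5 (0.8866 km) < M2 (1.4489 km) < M11 (2.0193 km) < M1 (2.2545 km) < M12 (2.3245 km) < M3 (2.5901 km) < …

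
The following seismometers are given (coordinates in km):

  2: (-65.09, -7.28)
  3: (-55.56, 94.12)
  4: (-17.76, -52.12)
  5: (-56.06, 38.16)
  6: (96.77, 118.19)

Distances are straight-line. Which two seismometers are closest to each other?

Pairwise distances:
2–5: 46.33 km
3–5: 55.96 km
2–4: 65.20 km
4–5: 98.07 km
2–3: 101.85 km
3–4: 151.05 km
3–6: 154.22 km
5–6: 172.52 km
2–6: 204.80 km
4–6: 205.24 km
Closest pair: 2–5 at 46.33 km.

2 and 5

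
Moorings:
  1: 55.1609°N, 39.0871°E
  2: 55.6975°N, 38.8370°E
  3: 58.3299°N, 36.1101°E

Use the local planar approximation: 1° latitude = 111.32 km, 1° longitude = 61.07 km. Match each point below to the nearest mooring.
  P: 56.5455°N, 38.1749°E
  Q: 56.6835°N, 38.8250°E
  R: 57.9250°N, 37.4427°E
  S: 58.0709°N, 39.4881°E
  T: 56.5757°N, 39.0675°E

P→2; Q→2; R→3; S→3; T→2

P at 56.5455°N, 38.1749°E:
  1: √((-1.3846·111.32)² + (0.9122·61.07)²) = √(23757.188844 + 3103.387280) = 163.8920 km
  2: √((-0.8480·111.32)² + (0.6621·61.07)²) = √(8911.239168 + 1634.944504) = 102.6946 km
  3: √((1.7844·111.32)² + (-2.0648·61.07)²) = √(39457.614411 + 15900.538146) = 235.2831 km
  → nearest: 2 (102.6946 km)
Q at 56.6835°N, 38.8250°E:
  1: √((-1.5226·111.32)² + (0.2621·61.07)²) = √(28728.837065 + 256.206346) = 170.2499 km
  2: √((-0.9860·111.32)² + (0.0120·61.07)²) = √(12047.591273 + 0.537054) = 109.7640 km
  3: √((1.6464·111.32)² + (-2.7149·61.07)²) = √(33590.549634 + 27489.289500) = 247.1434 km
  → nearest: 2 (109.7640 km)
R at 57.9250°N, 37.4427°E:
  1: √((-2.7641·111.32)² + (1.6444·61.07)²) = √(94679.051225 + 10084.880959) = 323.6726 km
  2: √((-2.2275·111.32)² + (1.3943·61.07)²) = √(61486.790004 + 7250.505640) = 262.1780 km
  3: √((0.4049·111.32)² + (-1.3326·61.07)²) = √(2031.617518 + 6623.010718) = 93.0303 km
  → nearest: 3 (93.0303 km)
S at 58.0709°N, 39.4881°E:
  1: √((-2.9100·111.32)² + (-0.4010·61.07)²) = √(104937.901057 + 599.714549) = 324.8655 km
  2: √((-2.3734·111.32)² + (-0.6511·61.07)²) = √(69805.279667 + 1581.070482) = 267.1822 km
  3: √((0.2590·111.32)² + (-3.3780·61.07)²) = √(831.277304 + 42557.404227) = 208.2995 km
  → nearest: 3 (208.2995 km)
T at 56.5757°N, 39.0675°E:
  1: √((-1.4148·111.32)² + (0.0196·61.07)²) = √(24804.843860 + 1.432742) = 157.5001 km
  2: √((-0.8782·111.32)² + (-0.2305·61.07)²) = √(9557.256918 + 198.151653) = 98.7695 km
  3: √((1.7542·111.32)² + (-2.9574·61.07)²) = √(38133.319191 + 32619.400652) = 265.9938 km
  → nearest: 2 (98.7695 km)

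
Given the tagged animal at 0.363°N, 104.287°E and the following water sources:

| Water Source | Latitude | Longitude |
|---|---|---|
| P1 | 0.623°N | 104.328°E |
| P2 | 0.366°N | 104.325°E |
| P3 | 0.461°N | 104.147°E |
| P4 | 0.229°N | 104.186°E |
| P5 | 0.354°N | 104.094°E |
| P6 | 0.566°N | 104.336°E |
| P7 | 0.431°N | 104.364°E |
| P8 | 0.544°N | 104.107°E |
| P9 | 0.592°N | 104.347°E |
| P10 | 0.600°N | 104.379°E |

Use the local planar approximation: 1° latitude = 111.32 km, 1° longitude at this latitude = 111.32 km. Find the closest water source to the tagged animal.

Distances from 0.363°N, 104.287°E:
P1: √((0.260·111.32)² + (0.041·111.32)²) = √(837.70883 + 20.83119) = 29.301 km
P2: √((0.003·111.32)² + (0.038·111.32)²) = √(0.11153 + 17.89425) = 4.243 km
P3: √((0.098·111.32)² + (-0.140·111.32)²) = √(119.01414 + 242.88599) = 19.024 km
P4: √((-0.134·111.32)² + (-0.101·111.32)²) = √(222.51331 + 126.41224) = 18.680 km
P5: √((-0.009·111.32)² + (-0.193·111.32)²) = √(1.00376 + 461.59491) = 21.508 km
P6: √((0.203·111.32)² + (0.049·111.32)²) = √(510.66780 + 29.75353) = 23.247 km
P7: √((0.068·111.32)² + (0.077·111.32)²) = √(57.30127 + 73.47301) = 11.436 km
P8: √((0.181·111.32)² + (-0.180·111.32)²) = √(405.97898 + 401.50541) = 28.416 km
P9: √((0.229·111.32)² + (0.060·111.32)²) = √(649.85634 + 44.61171) = 26.353 km
P10: √((0.237·111.32)² + (0.092·111.32)²) = √(696.05425 + 104.88709) = 28.301 km
Minimum: P2 at 4.243 km.

P2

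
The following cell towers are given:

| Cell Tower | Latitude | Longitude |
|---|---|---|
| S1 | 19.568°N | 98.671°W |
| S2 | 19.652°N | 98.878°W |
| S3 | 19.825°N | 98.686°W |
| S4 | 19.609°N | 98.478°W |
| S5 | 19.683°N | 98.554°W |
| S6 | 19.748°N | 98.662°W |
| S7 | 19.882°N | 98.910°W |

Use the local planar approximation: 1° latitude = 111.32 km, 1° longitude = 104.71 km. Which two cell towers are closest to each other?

S3 and S6

Pairwise distances:
S1–S2: √((0.084·111.32)² + (-0.207·104.71)²) = √(87.43896 + 469.80432) = 23.606 km
S1–S3: √((0.257·111.32)² + (-0.015·104.71)²) = √(818.48861 + 2.46694) = 28.652 km
S1–S4: √((0.041·111.32)² + (0.193·104.71)²) = √(20.83119 + 408.40489) = 20.718 km
S1–S5: √((0.115·111.32)² + (0.117·104.71)²) = √(163.88608 + 150.08872) = 17.719 km
S1–S6: √((0.180·111.32)² + (0.009·104.71)²) = √(401.50541 + 0.88810) = 20.060 km
S1–S7: √((0.314·111.32)² + (-0.239·104.71)²) = √(1221.81567 + 626.28516) = 42.990 km
S2–S3: √((0.173·111.32)² + (0.192·104.71)²) = √(370.88443 + 404.18368) = 27.840 km
S2–S4: √((-0.043·111.32)² + (0.400·104.71)²) = √(22.91307 + 1754.26946) = 42.157 km
S2–S5: √((0.031·111.32)² + (0.324·104.71)²) = √(11.90885 + 1150.97619) = 34.101 km
S2–S6: √((0.096·111.32)² + (0.216·104.71)²) = √(114.20598 + 511.54497) = 25.015 km
S2–S7: √((0.230·111.32)² + (-0.032·104.71)²) = √(655.54433 + 11.22732) = 25.822 km
S3–S4: √((-0.216·111.32)² + (0.208·104.71)²) = √(578.16780 + 474.35446) = 32.443 km
S3–S5: √((-0.142·111.32)² + (0.132·104.71)²) = √(249.87516 + 191.03994) = 20.998 km
S3–S6: √((-0.077·111.32)² + (0.024·104.71)²) = √(73.47301 + 6.31537) = 8.932 km
S3–S7: √((0.057·111.32)² + (-0.224·104.71)²) = √(40.26207 + 550.13890) = 24.298 km
S4–S5: √((0.074·111.32)² + (-0.076·104.71)²) = √(67.85937 + 63.32913) = 11.454 km
S4–S6: √((0.139·111.32)² + (-0.184·104.71)²) = √(239.42858 + 371.20342) = 24.711 km
S4–S7: √((0.273·111.32)² + (-0.432·104.71)²) = √(923.57398 + 2046.17989) = 54.495 km
S5–S6: √((0.065·111.32)² + (-0.108·104.71)²) = √(52.35680 + 127.88624) = 13.425 km
S5–S7: √((0.199·111.32)² + (-0.356·104.71)²) = √(490.74123 + 1389.55684) = 43.362 km
S6–S7: √((0.134·111.32)² + (-0.248·104.71)²) = √(222.51331 + 674.34118) = 29.948 km
Closest pair: S3–S6 at 8.932 km.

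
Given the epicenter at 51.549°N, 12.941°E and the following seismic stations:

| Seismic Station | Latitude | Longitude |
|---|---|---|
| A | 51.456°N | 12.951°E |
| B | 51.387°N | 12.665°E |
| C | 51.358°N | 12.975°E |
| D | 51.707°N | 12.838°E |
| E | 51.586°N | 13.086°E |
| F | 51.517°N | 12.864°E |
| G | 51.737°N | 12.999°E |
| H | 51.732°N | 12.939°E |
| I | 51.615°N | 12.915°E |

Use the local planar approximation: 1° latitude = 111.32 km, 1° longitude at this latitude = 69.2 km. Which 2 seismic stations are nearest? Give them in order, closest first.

F, I

Distances from 51.549°N, 12.941°E:
A: 10.376 km
B: 26.268 km
C: 21.392 km
D: 18.978 km
E: 10.846 km
F: 6.409 km
G: 21.310 km
H: 20.372 km
I: 7.564 km
Sorted: F (6.409 km) < I (7.564 km) < A (10.376 km) < E (10.846 km) < …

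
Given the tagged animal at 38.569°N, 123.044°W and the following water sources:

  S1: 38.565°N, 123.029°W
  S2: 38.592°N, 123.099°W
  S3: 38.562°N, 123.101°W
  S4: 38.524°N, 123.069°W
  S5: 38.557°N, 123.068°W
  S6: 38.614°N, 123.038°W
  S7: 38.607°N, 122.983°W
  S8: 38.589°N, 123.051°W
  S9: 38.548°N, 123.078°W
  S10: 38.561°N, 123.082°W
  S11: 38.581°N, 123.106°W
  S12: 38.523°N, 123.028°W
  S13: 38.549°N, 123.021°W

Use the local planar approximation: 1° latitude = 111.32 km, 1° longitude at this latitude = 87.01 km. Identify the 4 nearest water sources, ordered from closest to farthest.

Distances from 38.569°N, 123.044°W:
S1: √((-0.004·111.32)² + (0.015·87.01)²) = √(0.19827 + 1.70342) = 1.379 km
S2: √((0.023·111.32)² + (-0.055·87.01)²) = √(6.55544 + 22.90149) = 5.427 km
S3: √((-0.007·111.32)² + (-0.057·87.01)²) = √(0.60721 + 24.59733) = 5.020 km
S4: √((-0.045·111.32)² + (-0.025·87.01)²) = √(25.09409 + 4.73171) = 5.461 km
S5: √((-0.012·111.32)² + (-0.024·87.01)²) = √(1.78447 + 4.36075) = 2.479 km
S6: √((0.045·111.32)² + (0.006·87.01)²) = √(25.09409 + 0.27255) = 5.037 km
S7: √((0.038·111.32)² + (0.061·87.01)²) = √(17.89425 + 28.17072) = 6.787 km
S8: √((0.020·111.32)² + (-0.007·87.01)²) = √(4.95686 + 0.37097) = 2.308 km
S9: √((-0.021·111.32)² + (-0.034·87.01)²) = √(5.46493 + 8.75178) = 3.771 km
S10: √((-0.008·111.32)² + (-0.038·87.01)²) = √(0.79310 + 10.93215) = 3.424 km
S11: √((0.012·111.32)² + (-0.062·87.01)²) = √(1.78447 + 29.10192) = 5.558 km
S12: √((-0.046·111.32)² + (0.016·87.01)²) = √(26.22177 + 1.93811) = 5.307 km
S13: √((-0.020·111.32)² + (0.023·87.01)²) = √(4.95686 + 4.00492) = 2.994 km
Sorted: S1 (1.379 km) < S8 (2.308 km) < S5 (2.479 km) < S13 (2.994 km) < S10 (3.424 km) < S9 (3.771 km) < …

S1, S8, S5, S13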